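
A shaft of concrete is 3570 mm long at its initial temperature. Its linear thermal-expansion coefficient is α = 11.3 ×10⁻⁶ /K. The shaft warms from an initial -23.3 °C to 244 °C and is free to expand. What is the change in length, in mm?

10.8 mm

ΔT = 244 − (-23.3) = 267.3 K.
ΔL = α·L₀·ΔT = 11.3×10⁻⁶ × 3570 mm × 267.3 K = 10.8 mm.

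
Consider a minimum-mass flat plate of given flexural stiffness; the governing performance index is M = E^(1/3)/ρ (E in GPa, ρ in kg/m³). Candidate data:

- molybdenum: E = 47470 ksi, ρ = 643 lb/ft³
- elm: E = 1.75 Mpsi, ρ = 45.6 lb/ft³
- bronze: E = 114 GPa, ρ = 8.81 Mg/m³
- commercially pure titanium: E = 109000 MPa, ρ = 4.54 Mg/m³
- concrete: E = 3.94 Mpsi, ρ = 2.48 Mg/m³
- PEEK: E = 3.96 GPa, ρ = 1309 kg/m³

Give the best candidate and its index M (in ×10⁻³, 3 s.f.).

elm, M = 3.14×10⁻³

In SI units:
  molybdenum: E = 327.3 GPa, ρ = 10300 kg/m³
  elm: E = 12.07 GPa, ρ = 730.4 kg/m³
  bronze: E = 114.0 GPa, ρ = 8810 kg/m³
  commercially pure titanium: E = 109.0 GPa, ρ = 4540 kg/m³
  concrete: E = 27.17 GPa, ρ = 2480 kg/m³
  PEEK: E = 3.960 GPa, ρ = 1309 kg/m³
  elm: M = 3.14×10⁻³
  concrete: M = 1.21×10⁻³
  PEEK: M = 1.21×10⁻³
  commercially pure titanium: M = 1.05×10⁻³
  molybdenum: M = 0.669×10⁻³
  bronze: M = 0.550×10⁻³
Elm has the largest M.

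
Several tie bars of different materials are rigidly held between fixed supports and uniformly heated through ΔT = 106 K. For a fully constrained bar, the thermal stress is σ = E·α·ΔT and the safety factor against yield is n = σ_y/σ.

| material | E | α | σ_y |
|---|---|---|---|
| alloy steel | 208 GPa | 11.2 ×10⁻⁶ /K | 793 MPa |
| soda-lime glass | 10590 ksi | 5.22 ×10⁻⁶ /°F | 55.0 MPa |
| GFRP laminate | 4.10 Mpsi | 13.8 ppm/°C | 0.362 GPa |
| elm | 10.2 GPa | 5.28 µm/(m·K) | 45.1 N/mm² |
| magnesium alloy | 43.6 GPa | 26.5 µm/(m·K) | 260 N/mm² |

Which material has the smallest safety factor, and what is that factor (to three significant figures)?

Converting E to GPa, α to ×10⁻⁶/K, σ_y to MPa, then σ and n for each:
  alloy steel: E = 208.0, α = 11.2, σ_y = 793.0 → σ = 247 MPa, n = 3.21
  soda-lime glass: E = 73.02, α = 9.40, σ_y = 55.00 → σ = 72.7 MPa, n = 0.756
  GFRP laminate: E = 28.27, α = 13.8, σ_y = 362.0 → σ = 41.4 MPa, n = 8.75
  elm: E = 10.20, α = 5.28, σ_y = 45.10 → σ = 5.71 MPa, n = 7.90
  magnesium alloy: E = 43.60, α = 26.5, σ_y = 260.0 → σ = 122 MPa, n = 2.12
Smallest n: soda-lime glass with n = 0.756.

soda-lime glass, n = 0.756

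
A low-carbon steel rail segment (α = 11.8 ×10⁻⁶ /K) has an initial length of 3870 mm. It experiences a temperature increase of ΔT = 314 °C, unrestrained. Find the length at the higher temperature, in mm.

3884.3 mm

ΔL = α·L₀·ΔT = 11.8×10⁻⁶ × 3870 mm × 314.0 K = 14.3 mm.
L = L₀ + ΔL = 3870 + 14.3 = 3884.3 mm.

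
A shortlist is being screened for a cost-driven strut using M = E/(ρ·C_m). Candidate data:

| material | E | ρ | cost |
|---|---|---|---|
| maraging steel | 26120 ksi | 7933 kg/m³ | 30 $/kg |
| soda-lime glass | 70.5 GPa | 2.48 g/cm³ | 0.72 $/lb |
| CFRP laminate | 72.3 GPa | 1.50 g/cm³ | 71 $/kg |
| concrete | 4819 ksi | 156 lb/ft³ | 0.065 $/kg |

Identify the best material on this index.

concrete

Convert each candidate to consistent units, then evaluate M:
  maraging steel: E = 180.1 GPa, ρ = 7933 kg/m³, cost = 30.00 $/kg
  soda-lime glass: E = 70.50 GPa, ρ = 2480 kg/m³, cost = 1.587 $/kg
  CFRP laminate: E = 72.30 GPa, ρ = 1500 kg/m³, cost = 71.00 $/kg
  concrete: E = 33.23 GPa, ρ = 2499 kg/m³, cost = 0.06500 $/kg
  concrete: M = 205 MN·m per $
  soda-lime glass: M = 17.9 MN·m per $
  maraging steel: M = 0.757 MN·m per $
  CFRP laminate: M = 0.679 MN·m per $
Concrete has the largest M.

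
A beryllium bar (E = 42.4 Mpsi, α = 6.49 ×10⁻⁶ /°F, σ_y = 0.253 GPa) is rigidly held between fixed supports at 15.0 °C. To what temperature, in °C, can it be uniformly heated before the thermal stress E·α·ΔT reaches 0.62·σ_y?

60.9 °C

E = 42.4 Mpsi = 292.3 GPa.
α = 6.49×10⁻⁶/°F × 9/5 = 11.7×10⁻⁶/K.
σ_y = 0.253 GPa = 253.0 MPa.
E·α·ΔT = 156.9 MPa ⇒ ΔT = 156.9 / (292.3×10³ × 11.7×10⁻⁶) = 45.93 K.
T = 15.0 + 45.93 = 60.93 °C.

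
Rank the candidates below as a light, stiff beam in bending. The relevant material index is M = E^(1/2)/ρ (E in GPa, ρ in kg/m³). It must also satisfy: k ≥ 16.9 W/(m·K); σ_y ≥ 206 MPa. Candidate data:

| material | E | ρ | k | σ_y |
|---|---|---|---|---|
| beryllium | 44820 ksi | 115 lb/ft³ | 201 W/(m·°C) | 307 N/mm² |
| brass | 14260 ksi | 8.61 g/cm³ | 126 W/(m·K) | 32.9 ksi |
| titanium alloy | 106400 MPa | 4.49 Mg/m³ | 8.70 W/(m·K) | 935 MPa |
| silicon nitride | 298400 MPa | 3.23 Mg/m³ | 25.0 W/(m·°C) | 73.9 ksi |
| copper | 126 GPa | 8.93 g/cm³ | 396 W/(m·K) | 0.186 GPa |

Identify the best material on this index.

beryllium

Screen on constraints: k ≥ 16.9 W/(m·K); σ_y ≥ 206 MPa. Survivors: beryllium, brass, silicon nitride.
Normalizing units and computing the index:
  beryllium: E = 309.0 GPa, ρ = 1842 kg/m³
  brass: E = 98.32 GPa, ρ = 8610 kg/m³
  silicon nitride: E = 298.4 GPa, ρ = 3230 kg/m³
  beryllium: M = 9.54×10⁻³
  silicon nitride: M = 5.35×10⁻³
  brass: M = 1.15×10⁻³
Beryllium has the largest M.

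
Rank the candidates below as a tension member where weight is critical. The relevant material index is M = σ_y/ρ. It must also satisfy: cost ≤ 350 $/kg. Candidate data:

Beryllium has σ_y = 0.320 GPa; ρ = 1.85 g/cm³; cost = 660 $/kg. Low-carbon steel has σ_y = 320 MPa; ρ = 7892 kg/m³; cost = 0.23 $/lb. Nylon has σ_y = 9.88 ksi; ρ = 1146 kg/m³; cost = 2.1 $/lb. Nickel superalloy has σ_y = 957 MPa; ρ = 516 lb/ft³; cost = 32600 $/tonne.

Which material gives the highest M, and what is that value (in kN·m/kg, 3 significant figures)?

Screen on constraints: cost ≤ 350 $/kg. Survivors: low-carbon steel, nylon, nickel superalloy.
Normalizing units and computing the index:
  low-carbon steel: σ_y = 320.0 MPa, ρ = 7892 kg/m³
  nylon: σ_y = 68.12 MPa, ρ = 1146 kg/m³
  nickel superalloy: σ_y = 957.0 MPa, ρ = 8266 kg/m³
  nickel superalloy: M = 116 kN·m/kg
  nylon: M = 59.4 kN·m/kg
  low-carbon steel: M = 40.5 kN·m/kg
Highest index: nickel superalloy.

nickel superalloy, M = 116 kN·m/kg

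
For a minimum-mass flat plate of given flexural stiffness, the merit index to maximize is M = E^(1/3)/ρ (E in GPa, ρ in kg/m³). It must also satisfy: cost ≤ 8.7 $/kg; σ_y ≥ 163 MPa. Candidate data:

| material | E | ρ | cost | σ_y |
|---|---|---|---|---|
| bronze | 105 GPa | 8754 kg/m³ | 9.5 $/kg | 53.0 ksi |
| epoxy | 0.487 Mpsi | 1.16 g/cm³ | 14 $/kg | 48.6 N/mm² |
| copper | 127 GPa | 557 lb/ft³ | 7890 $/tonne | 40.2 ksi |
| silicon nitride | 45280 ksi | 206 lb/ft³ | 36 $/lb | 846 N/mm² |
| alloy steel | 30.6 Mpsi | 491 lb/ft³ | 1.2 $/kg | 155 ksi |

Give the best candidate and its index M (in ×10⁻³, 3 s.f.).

alloy steel, M = 0.757×10⁻³

Screen on constraints: cost ≤ 8.7 $/kg; σ_y ≥ 163 MPa. Survivors: copper, alloy steel.
After converting to SI:
  copper: E = 127.0 GPa, ρ = 8922 kg/m³
  alloy steel: E = 211.0 GPa, ρ = 7865 kg/m³
  alloy steel: M = 0.757×10⁻³
  copper: M = 0.563×10⁻³
Alloy steel has the largest M.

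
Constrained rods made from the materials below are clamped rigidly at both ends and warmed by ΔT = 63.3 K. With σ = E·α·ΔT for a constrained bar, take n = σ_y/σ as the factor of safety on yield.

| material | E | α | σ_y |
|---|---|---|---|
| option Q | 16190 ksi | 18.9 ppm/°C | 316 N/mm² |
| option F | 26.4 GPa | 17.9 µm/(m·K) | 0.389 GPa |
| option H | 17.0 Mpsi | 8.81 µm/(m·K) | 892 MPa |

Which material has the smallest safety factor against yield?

option Q

Per material, after unit conversion:
  option Q: E = 111.6, α = 18.9, σ_y = 316.0 → σ = 134 MPa, n = 2.37
  option F: E = 26.40, α = 17.9, σ_y = 389.0 → σ = 29.9 MPa, n = 13.0
  option H: E = 117.2, α = 8.81, σ_y = 892.0 → σ = 65.4 MPa, n = 13.6
Smallest n: option Q with n = 2.37.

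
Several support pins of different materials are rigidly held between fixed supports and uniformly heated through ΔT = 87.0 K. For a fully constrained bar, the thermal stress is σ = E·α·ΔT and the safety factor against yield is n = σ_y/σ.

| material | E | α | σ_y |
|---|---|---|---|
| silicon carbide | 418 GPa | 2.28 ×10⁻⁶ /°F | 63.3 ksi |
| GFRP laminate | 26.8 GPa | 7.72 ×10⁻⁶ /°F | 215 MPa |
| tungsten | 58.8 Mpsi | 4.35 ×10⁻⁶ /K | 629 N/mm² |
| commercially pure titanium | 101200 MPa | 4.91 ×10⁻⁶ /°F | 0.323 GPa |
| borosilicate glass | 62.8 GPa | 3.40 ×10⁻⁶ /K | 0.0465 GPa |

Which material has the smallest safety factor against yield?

borosilicate glass

Converting E to GPa, α to ×10⁻⁶/K, σ_y to MPa, then σ and n for each:
  silicon carbide: E = 418.0, α = 4.10, σ_y = 436.4 → σ = 149 MPa, n = 2.92
  GFRP laminate: E = 26.80, α = 13.9, σ_y = 215.0 → σ = 32.4 MPa, n = 6.64
  tungsten: E = 405.4, α = 4.35, σ_y = 629.0 → σ = 153 MPa, n = 4.10
  commercially pure titanium: E = 101.2, α = 8.84, σ_y = 323.0 → σ = 77.8 MPa, n = 4.15
  borosilicate glass: E = 62.80, α = 3.40, σ_y = 46.50 → σ = 18.6 MPa, n = 2.50
The minimum is borosilicate glass at n = 2.50.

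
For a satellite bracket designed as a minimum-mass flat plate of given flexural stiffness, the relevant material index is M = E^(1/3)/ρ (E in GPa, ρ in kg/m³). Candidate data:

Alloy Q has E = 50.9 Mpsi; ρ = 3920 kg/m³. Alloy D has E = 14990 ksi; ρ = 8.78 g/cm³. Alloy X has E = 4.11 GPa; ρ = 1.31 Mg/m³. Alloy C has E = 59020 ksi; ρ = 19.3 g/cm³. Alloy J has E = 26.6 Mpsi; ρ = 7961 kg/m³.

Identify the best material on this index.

alloy Q

Normalizing units and computing the index:
  alloy Q: E = 350.9 GPa, ρ = 3920 kg/m³
  alloy D: E = 103.4 GPa, ρ = 8780 kg/m³
  alloy X: E = 4.110 GPa, ρ = 1310 kg/m³
  alloy C: E = 406.9 GPa, ρ = 19300 kg/m³
  alloy J: E = 183.4 GPa, ρ = 7961 kg/m³
  alloy Q: M = 1.80×10⁻³
  alloy X: M = 1.22×10⁻³
  alloy J: M = 0.714×10⁻³
  alloy D: M = 0.534×10⁻³
  alloy C: M = 0.384×10⁻³
Alloy Q ranks first.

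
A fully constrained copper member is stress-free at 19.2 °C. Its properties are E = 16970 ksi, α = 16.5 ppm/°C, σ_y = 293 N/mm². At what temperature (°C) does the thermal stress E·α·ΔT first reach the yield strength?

171 °C

E = 16970 ksi = 117.0 GPa.
σ_y = 293 N/mm² = 293.0 MPa.
E·α·ΔT = 293.0 MPa ⇒ ΔT = 293.0 / (117.0×10³ × 16.5×10⁻⁶) = 151.8 K.
T = 19.2 + 151.8 = 171.0 °C.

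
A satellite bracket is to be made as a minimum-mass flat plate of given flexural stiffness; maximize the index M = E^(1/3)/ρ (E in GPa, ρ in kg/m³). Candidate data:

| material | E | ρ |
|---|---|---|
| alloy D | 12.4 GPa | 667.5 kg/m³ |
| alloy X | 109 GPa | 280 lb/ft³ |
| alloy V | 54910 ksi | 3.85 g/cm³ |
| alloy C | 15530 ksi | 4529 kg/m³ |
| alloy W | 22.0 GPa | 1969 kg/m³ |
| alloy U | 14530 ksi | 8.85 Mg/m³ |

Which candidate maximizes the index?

alloy D

Putting every candidate on a common basis:
  alloy D: E = 12.40 GPa, ρ = 667.5 kg/m³
  alloy X: E = 109.0 GPa, ρ = 4485 kg/m³
  alloy V: E = 378.6 GPa, ρ = 3850 kg/m³
  alloy C: E = 107.1 GPa, ρ = 4529 kg/m³
  alloy W: E = 22.00 GPa, ρ = 1969 kg/m³
  alloy U: E = 100.2 GPa, ρ = 8850 kg/m³
  alloy D: M = 3.47×10⁻³
  alloy V: M = 1.88×10⁻³
  alloy W: M = 1.42×10⁻³
  alloy X: M = 1.07×10⁻³
  alloy C: M = 1.05×10⁻³
  alloy U: M = 0.525×10⁻³
Highest index: alloy D.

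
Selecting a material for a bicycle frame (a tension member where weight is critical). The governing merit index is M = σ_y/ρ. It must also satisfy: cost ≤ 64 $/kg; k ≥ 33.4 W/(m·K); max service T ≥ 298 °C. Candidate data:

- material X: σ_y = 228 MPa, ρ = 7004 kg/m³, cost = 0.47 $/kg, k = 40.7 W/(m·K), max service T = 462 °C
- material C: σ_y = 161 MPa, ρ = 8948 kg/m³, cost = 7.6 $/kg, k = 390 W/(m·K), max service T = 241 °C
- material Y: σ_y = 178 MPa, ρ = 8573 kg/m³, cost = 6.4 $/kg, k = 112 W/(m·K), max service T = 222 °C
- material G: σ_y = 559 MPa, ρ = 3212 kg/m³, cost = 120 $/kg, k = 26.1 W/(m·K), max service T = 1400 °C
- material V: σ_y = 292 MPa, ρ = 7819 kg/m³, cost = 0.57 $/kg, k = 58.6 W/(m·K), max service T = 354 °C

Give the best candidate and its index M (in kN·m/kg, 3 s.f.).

Screen on constraints: cost ≤ 64 $/kg; k ≥ 33.4 W/(m·K); max service T ≥ 298 °C. Survivors: material X, material V.
Per-candidate index values:
  material V: M = 37.3 kN·m/kg
  material X: M = 32.6 kN·m/kg
Material V has the largest M.

material V, M = 37.3 kN·m/kg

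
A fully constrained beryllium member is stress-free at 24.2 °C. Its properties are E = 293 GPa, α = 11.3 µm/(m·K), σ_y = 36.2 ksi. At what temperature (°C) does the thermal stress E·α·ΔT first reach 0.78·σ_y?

σ_y = 36.2 ksi = 249.6 MPa.
E·α·ΔT = 194.7 MPa ⇒ ΔT = 194.7 / (293.0×10³ × 11.3×10⁻⁶) = 58.80 K.
T = 24.2 + 58.80 = 83.00 °C.

83.0 °C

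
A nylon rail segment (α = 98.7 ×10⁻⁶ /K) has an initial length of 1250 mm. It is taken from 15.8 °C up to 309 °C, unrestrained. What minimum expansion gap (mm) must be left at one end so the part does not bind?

ΔT = 309 − 15.8 = 293.2 K.
ΔL = α·L₀·ΔT = 98.7×10⁻⁶ × 1250 mm × 293.2 K = 36.2 mm.

36.2 mm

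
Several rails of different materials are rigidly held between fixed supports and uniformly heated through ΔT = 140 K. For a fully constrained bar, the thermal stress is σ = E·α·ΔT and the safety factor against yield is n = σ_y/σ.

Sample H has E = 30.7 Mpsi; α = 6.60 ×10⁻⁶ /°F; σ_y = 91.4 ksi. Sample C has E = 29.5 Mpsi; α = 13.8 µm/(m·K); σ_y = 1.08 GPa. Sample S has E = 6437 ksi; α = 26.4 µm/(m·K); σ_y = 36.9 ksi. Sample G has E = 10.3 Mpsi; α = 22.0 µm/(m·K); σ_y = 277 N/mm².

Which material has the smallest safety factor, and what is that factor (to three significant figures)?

Per material, after unit conversion:
  sample H: E = 211.7, α = 11.9, σ_y = 630.2 → σ = 352 MPa, n = 1.79
  sample C: E = 203.4, α = 13.8, σ_y = 1080 → σ = 393 MPa, n = 2.75
  sample S: E = 44.38, α = 26.4, σ_y = 254.4 → σ = 164 MPa, n = 1.55
  sample G: E = 71.02, α = 22.0, σ_y = 277.0 → σ = 219 MPa, n = 1.27
Sample G has the lowest safety factor, n = 1.27.

sample G, n = 1.27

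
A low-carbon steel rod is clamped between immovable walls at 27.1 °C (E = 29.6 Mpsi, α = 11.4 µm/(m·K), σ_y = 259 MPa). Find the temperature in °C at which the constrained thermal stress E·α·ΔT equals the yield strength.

138 °C

E = 29.6 Mpsi = 204.1 GPa.
E·α·ΔT = 259.0 MPa ⇒ ΔT = 259.0 / (204.1×10³ × 11.4×10⁻⁶) = 111.3 K.
T = 27.1 + 111.3 = 138.4 °C.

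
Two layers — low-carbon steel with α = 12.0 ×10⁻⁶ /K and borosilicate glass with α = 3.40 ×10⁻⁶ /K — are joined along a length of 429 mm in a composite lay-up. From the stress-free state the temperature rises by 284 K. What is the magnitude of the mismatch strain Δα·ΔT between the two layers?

2.44×10⁻³

Δα = |12.0 − 3.40|×10⁻⁶/K = 8.60×10⁻⁶/K.
Mismatch strain = Δα·ΔT = 8.60×10⁻⁶ × 284.0 = 2.44×10⁻³.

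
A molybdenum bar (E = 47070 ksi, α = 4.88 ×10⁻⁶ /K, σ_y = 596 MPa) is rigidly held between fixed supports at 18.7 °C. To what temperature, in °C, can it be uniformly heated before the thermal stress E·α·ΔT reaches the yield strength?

395 °C

E = 47070 ksi = 324.5 GPa.
E·α·ΔT = 596.0 MPa ⇒ ΔT = 596.0 / (324.5×10³ × 4.88×10⁻⁶) = 376.3 K.
T = 18.7 + 376.3 = 395.0 °C.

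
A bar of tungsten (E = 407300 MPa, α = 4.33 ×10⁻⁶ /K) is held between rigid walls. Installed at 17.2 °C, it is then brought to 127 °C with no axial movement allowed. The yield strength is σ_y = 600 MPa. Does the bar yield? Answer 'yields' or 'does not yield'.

does not yield

E = 407300 MPa = 407.3 GPa.
ΔT = 109.8 K. Constrained thermal stress σ = E·α·ΔT = 407.3×10³ MPa × 4.33×10⁻⁶ × 109.8 = 194 MPa (compressive).
Compare to σ_y = 600 MPa: σ < σ_y, so it does not yield.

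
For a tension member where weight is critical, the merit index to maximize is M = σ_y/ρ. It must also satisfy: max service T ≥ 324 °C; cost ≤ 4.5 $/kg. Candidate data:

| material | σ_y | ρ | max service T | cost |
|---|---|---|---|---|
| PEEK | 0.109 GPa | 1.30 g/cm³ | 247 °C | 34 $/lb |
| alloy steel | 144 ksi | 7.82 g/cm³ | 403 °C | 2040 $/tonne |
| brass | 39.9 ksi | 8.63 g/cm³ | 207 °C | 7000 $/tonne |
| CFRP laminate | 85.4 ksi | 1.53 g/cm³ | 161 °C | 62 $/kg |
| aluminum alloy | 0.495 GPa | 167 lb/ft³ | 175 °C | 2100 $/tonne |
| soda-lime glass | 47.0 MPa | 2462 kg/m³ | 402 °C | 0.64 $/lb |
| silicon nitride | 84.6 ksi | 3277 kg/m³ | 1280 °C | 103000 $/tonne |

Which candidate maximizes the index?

Screen on constraints: max service T ≥ 324 °C; cost ≤ 4.5 $/kg. Survivors: alloy steel, soda-lime glass.
Convert each candidate to consistent units, then evaluate M:
  alloy steel: σ_y = 992.8 MPa, ρ = 7820 kg/m³
  soda-lime glass: σ_y = 47.00 MPa, ρ = 2462 kg/m³
  alloy steel: M = 127 kN·m/kg
  soda-lime glass: M = 19.1 kN·m/kg
The maximum is for alloy steel.

alloy steel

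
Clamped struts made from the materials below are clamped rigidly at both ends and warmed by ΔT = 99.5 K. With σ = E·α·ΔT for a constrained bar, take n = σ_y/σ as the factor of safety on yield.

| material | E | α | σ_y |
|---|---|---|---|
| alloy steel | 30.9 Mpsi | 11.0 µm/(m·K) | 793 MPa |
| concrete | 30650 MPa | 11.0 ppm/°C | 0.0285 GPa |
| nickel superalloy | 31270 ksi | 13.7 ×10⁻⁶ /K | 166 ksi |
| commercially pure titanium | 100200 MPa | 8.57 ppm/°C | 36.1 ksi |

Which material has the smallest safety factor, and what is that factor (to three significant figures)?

In consistent units (E in GPa, α in ×10⁻⁶/K, σ_y in MPa):
  alloy steel: E = 213.0, α = 11.0, σ_y = 793.0 → σ = 233 MPa, n = 3.40
  concrete: E = 30.65, α = 11.0, σ_y = 28.50 → σ = 33.5 MPa, n = 0.850
  nickel superalloy: E = 215.6, α = 13.7, σ_y = 1145 → σ = 294 MPa, n = 3.89
  commercially pure titanium: E = 100.2, α = 8.57, σ_y = 248.9 → σ = 85.4 MPa, n = 2.91
Smallest n: concrete with n = 0.850.

concrete, n = 0.850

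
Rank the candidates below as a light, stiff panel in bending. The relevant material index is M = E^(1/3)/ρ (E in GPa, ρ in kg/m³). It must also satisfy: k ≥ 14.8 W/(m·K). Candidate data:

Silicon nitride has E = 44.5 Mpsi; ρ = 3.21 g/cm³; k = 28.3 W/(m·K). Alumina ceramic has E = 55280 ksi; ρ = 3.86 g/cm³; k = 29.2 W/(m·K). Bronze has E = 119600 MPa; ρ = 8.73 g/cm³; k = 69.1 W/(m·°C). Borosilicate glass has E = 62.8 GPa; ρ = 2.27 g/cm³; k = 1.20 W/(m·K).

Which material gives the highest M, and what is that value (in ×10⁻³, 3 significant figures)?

Screen on constraints: k ≥ 14.8 W/(m·K). Survivors: silicon nitride, alumina ceramic, bronze.
After converting to SI:
  silicon nitride: E = 306.8 GPa, ρ = 3210 kg/m³
  alumina ceramic: E = 381.1 GPa, ρ = 3860 kg/m³
  bronze: E = 119.6 GPa, ρ = 8730 kg/m³
  silicon nitride: M = 2.10×10⁻³
  alumina ceramic: M = 1.88×10⁻³
  bronze: M = 0.564×10⁻³
Highest index: silicon nitride.

silicon nitride, M = 2.10×10⁻³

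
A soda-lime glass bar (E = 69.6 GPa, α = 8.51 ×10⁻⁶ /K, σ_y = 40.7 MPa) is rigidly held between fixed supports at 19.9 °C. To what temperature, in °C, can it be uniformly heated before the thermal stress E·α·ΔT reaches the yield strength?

88.6 °C

E·α·ΔT = 40.70 MPa ⇒ ΔT = 40.70 / (69.60×10³ × 8.51×10⁻⁶) = 68.72 K.
T = 19.9 + 68.72 = 88.62 °C.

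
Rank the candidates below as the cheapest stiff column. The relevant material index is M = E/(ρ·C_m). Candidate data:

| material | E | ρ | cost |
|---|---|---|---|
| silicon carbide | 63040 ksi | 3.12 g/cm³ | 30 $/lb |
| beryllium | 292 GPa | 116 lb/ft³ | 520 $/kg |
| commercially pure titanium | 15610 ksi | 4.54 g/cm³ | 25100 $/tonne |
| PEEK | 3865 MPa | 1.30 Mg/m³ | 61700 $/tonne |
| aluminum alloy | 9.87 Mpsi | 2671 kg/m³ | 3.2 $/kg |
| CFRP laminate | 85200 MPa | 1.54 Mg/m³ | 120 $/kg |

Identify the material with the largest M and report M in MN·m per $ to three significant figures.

aluminum alloy, M = 7.96 MN·m per $

After converting to SI:
  silicon carbide: E = 434.6 GPa, ρ = 3120 kg/m³, cost = 66.14 $/kg
  beryllium: E = 292.0 GPa, ρ = 1858 kg/m³, cost = 520.0 $/kg
  commercially pure titanium: E = 107.6 GPa, ρ = 4540 kg/m³, cost = 25.10 $/kg
  PEEK: E = 3.865 GPa, ρ = 1300 kg/m³, cost = 61.70 $/kg
  aluminum alloy: E = 68.05 GPa, ρ = 2671 kg/m³, cost = 3.200 $/kg
  CFRP laminate: E = 85.20 GPa, ρ = 1540 kg/m³, cost = 120.0 $/kg
  aluminum alloy: M = 7.96 MN·m per $
  silicon carbide: M = 2.11 MN·m per $
  commercially pure titanium: M = 0.944 MN·m per $
  CFRP laminate: M = 0.461 MN·m per $
  beryllium: M = 0.302 MN·m per $
  PEEK: M = 0.0482 MN·m per $
Highest index: aluminum alloy.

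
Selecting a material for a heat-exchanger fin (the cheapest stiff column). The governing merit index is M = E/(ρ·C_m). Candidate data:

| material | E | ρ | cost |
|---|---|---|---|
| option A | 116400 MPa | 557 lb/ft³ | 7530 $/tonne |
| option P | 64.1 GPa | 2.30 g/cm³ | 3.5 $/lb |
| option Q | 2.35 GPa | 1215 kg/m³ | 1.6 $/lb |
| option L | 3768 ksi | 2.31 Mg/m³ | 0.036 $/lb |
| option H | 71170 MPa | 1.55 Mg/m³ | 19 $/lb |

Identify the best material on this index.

option L

Putting every candidate on a common basis:
  option A: E = 116.4 GPa, ρ = 8922 kg/m³, cost = 7.530 $/kg
  option P: E = 64.10 GPa, ρ = 2300 kg/m³, cost = 7.716 $/kg
  option Q: E = 2.350 GPa, ρ = 1215 kg/m³, cost = 3.527 $/kg
  option L: E = 25.98 GPa, ρ = 2310 kg/m³, cost = 0.07937 $/kg
  option H: E = 71.17 GPa, ρ = 1550 kg/m³, cost = 41.89 $/kg
  option L: M = 142 MN·m per $
  option P: M = 3.61 MN·m per $
  option A: M = 1.73 MN·m per $
  option H: M = 1.10 MN·m per $
  option Q: M = 0.548 MN·m per $
Highest index: option L.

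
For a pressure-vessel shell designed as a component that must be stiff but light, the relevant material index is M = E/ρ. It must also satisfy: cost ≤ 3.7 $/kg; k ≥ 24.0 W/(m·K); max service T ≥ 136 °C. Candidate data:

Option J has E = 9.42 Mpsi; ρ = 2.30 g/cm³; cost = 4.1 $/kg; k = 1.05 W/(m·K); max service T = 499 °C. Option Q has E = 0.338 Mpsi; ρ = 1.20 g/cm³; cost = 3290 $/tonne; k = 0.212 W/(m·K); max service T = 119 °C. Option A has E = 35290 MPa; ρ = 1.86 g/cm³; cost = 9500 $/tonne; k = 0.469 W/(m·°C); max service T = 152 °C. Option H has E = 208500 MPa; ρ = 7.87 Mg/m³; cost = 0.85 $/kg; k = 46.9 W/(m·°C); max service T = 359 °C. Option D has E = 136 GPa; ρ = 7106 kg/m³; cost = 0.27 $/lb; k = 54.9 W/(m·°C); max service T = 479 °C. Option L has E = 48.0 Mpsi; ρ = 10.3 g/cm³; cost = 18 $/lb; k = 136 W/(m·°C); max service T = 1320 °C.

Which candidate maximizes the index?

option H

Screen on constraints: cost ≤ 3.7 $/kg; k ≥ 24.0 W/(m·K); max service T ≥ 136 °C. Survivors: option H, option D.
Convert each candidate to consistent units, then evaluate M:
  option H: E = 208.5 GPa, ρ = 7870 kg/m³
  option D: E = 136.0 GPa, ρ = 7106 kg/m³
  option H: M = 26.5 MN·m/kg
  option D: M = 19.1 MN·m/kg
Highest index: option H.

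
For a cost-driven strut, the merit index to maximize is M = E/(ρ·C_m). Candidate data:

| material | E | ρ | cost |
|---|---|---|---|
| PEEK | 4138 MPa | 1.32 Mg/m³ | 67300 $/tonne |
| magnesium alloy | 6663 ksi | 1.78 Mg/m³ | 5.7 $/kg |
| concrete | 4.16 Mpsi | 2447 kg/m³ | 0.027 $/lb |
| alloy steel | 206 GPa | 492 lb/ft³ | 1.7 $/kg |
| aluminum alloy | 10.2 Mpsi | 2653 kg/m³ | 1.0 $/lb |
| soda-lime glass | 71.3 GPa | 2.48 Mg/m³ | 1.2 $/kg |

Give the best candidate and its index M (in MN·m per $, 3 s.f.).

Normalizing units and computing the index:
  PEEK: E = 4.138 GPa, ρ = 1320 kg/m³, cost = 67.30 $/kg
  magnesium alloy: E = 45.94 GPa, ρ = 1780 kg/m³, cost = 5.700 $/kg
  concrete: E = 28.68 GPa, ρ = 2447 kg/m³, cost = 0.05952 $/kg
  alloy steel: E = 206.0 GPa, ρ = 7881 kg/m³, cost = 1.700 $/kg
  aluminum alloy: E = 70.33 GPa, ρ = 2653 kg/m³, cost = 2.205 $/kg
  soda-lime glass: E = 71.30 GPa, ρ = 2480 kg/m³, cost = 1.200 $/kg
  concrete: M = 197 MN·m per $
  soda-lime glass: M = 24.0 MN·m per $
  alloy steel: M = 15.4 MN·m per $
  aluminum alloy: M = 12.0 MN·m per $
  magnesium alloy: M = 4.53 MN·m per $
  PEEK: M = 0.0466 MN·m per $
Concrete has the largest M.

concrete, M = 197 MN·m per $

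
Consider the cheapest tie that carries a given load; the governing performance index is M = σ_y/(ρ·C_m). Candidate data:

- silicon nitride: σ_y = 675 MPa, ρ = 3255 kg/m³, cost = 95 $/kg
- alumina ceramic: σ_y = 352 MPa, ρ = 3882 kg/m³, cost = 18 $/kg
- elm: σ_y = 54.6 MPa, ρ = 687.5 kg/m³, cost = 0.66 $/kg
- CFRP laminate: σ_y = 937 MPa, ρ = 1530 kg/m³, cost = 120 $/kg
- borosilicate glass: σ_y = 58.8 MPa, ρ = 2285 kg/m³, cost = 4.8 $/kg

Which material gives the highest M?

Computing M directly (units already consistent):
  elm: M = 120 kN·m per $
  borosilicate glass: M = 5.36 kN·m per $
  CFRP laminate: M = 5.10 kN·m per $
  alumina ceramic: M = 5.04 kN·m per $
  silicon nitride: M = 2.18 kN·m per $
The maximum is for elm.

elm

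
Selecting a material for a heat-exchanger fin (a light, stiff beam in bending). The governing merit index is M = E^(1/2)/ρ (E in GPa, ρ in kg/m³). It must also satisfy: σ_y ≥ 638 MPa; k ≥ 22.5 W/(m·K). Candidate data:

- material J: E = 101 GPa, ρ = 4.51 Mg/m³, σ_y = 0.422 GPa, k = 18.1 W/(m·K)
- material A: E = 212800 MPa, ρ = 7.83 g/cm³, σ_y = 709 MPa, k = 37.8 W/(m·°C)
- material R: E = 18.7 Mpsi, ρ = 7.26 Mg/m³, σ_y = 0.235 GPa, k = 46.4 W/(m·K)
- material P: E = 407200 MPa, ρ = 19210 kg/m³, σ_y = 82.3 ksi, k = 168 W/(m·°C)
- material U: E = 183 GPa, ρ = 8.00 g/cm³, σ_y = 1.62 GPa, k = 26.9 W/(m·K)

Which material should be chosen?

material A

Screen on constraints: σ_y ≥ 638 MPa; k ≥ 22.5 W/(m·K). Survivors: material A, material U.
After converting to SI:
  material A: E = 212.8 GPa, ρ = 7830 kg/m³
  material U: E = 183.0 GPa, ρ = 8000 kg/m³
  material A: M = 1.86×10⁻³
  material U: M = 1.69×10⁻³
The maximum is for material A.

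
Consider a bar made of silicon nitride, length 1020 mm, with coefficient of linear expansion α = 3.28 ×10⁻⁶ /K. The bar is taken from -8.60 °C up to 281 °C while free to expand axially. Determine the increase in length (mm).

0.969 mm

ΔT = 281 − (-8.60) = 289.6 K.
ΔL = α·L₀·ΔT = 3.28×10⁻⁶ × 1020 mm × 289.6 K = 0.969 mm.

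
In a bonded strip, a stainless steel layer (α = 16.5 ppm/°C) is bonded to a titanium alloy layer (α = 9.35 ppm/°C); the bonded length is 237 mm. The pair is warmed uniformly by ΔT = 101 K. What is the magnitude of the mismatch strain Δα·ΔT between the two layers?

7.22×10⁻⁴

Δα = |16.5 − 9.35|×10⁻⁶/K = 7.15×10⁻⁶/K.
Mismatch strain = Δα·ΔT = 7.15×10⁻⁶ × 101.0 = 7.22×10⁻⁴.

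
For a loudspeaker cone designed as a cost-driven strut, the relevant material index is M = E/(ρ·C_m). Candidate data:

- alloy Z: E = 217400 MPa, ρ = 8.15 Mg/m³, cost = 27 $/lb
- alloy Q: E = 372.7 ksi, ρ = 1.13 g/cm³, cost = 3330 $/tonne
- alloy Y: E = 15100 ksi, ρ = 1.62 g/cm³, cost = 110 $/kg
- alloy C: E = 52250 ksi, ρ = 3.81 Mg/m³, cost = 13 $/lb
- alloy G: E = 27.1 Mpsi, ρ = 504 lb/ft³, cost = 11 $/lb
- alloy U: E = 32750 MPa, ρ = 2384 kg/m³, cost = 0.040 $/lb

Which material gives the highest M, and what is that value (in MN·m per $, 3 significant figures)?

Convert each candidate to consistent units, then evaluate M:
  alloy Z: E = 217.4 GPa, ρ = 8150 kg/m³, cost = 59.52 $/kg
  alloy Q: E = 2.570 GPa, ρ = 1130 kg/m³, cost = 3.330 $/kg
  alloy Y: E = 104.1 GPa, ρ = 1620 kg/m³, cost = 110.0 $/kg
  alloy C: E = 360.3 GPa, ρ = 3810 kg/m³, cost = 28.66 $/kg
  alloy G: E = 186.8 GPa, ρ = 8073 kg/m³, cost = 24.25 $/kg
  alloy U: E = 32.75 GPa, ρ = 2384 kg/m³, cost = 0.08818 $/kg
  alloy U: M = 156 MN·m per $
  alloy C: M = 3.30 MN·m per $
  alloy G: M = 0.954 MN·m per $
  alloy Q: M = 0.683 MN·m per $
  alloy Y: M = 0.584 MN·m per $
  alloy Z: M = 0.448 MN·m per $
Alloy U ranks first.

alloy U, M = 156 MN·m per $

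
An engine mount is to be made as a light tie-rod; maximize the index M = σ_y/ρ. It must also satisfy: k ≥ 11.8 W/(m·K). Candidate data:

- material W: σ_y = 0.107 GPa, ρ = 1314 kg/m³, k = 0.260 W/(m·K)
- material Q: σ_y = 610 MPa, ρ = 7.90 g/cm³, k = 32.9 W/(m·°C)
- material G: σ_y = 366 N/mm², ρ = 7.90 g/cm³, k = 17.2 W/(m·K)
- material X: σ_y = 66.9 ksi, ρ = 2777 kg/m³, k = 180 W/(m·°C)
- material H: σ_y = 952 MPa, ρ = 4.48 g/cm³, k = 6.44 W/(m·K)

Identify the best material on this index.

Screen on constraints: k ≥ 11.8 W/(m·K). Survivors: material Q, material G, material X.
Normalizing units and computing the index:
  material Q: σ_y = 610.0 MPa, ρ = 7900 kg/m³
  material G: σ_y = 366.0 MPa, ρ = 7900 kg/m³
  material X: σ_y = 461.3 MPa, ρ = 2777 kg/m³
  material X: M = 166 kN·m/kg
  material Q: M = 77.2 kN·m/kg
  material G: M = 46.3 kN·m/kg
The maximum is for material X.

material X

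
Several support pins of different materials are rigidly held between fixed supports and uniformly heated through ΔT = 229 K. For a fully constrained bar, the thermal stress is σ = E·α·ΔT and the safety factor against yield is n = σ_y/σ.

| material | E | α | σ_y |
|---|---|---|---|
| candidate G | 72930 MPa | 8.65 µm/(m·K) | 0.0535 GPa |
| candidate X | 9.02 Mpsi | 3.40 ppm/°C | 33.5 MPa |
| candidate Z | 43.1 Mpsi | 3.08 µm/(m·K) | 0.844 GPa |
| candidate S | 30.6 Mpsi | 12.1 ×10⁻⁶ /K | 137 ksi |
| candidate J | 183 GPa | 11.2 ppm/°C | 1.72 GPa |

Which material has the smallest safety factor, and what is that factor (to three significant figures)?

candidate G, n = 0.370

With everything in SI (GPa, ×10⁻⁶/K, MPa):
  candidate G: E = 72.93, α = 8.65, σ_y = 53.50 → σ = 144 MPa, n = 0.370
  candidate X: E = 62.19, α = 3.40, σ_y = 33.50 → σ = 48.4 MPa, n = 0.692
  candidate Z: E = 297.2, α = 3.08, σ_y = 844.0 → σ = 210 MPa, n = 4.03
  candidate S: E = 211.0, α = 12.1, σ_y = 944.6 → σ = 585 MPa, n = 1.62
  candidate J: E = 183.0, α = 11.2, σ_y = 1720 → σ = 469 MPa, n = 3.66
The minimum is candidate G at n = 0.370.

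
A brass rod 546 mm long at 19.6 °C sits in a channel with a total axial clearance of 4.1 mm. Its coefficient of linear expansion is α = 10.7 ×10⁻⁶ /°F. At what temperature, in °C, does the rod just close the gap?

α = 10.7×10⁻⁶/°F × 9/5 = 19.3×10⁻⁶/K.
α·L₀·ΔT = 4.1 mm ⇒ ΔT = 4.1 / (19.3×10⁻⁶ × 546.0) = 389.9 K.
T = 19.6 + 389.9 = 409.5 °C.

409 °C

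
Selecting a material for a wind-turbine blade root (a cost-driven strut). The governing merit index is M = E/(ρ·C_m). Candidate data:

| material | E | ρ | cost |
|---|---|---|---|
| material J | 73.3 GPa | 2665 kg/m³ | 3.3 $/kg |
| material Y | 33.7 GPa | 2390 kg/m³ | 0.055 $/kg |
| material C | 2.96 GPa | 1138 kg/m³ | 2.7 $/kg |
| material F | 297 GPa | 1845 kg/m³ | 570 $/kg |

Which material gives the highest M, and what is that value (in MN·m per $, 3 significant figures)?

material Y, M = 256 MN·m per $

Computing M directly (units already consistent):
  material Y: M = 256 MN·m per $
  material J: M = 8.33 MN·m per $
  material C: M = 0.963 MN·m per $
  material F: M = 0.282 MN·m per $
Material Y has the largest M.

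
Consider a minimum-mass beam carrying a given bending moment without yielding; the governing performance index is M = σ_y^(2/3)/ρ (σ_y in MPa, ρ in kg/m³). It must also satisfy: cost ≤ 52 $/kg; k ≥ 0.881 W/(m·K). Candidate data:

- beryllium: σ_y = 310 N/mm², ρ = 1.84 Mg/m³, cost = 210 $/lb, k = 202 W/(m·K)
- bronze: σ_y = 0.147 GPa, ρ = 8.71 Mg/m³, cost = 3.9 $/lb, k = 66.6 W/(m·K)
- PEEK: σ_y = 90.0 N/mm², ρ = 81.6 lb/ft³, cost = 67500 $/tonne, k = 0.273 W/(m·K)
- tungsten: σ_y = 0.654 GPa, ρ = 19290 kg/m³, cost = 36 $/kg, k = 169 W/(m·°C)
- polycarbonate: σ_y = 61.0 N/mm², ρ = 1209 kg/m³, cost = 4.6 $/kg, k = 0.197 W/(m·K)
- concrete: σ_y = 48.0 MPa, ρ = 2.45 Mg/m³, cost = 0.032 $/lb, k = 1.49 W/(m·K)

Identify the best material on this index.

Screen on constraints: cost ≤ 52 $/kg; k ≥ 0.881 W/(m·K). Survivors: bronze, tungsten, concrete.
Normalizing units and computing the index:
  bronze: σ_y = 147.0 MPa, ρ = 8710 kg/m³
  tungsten: σ_y = 654.0 MPa, ρ = 19290 kg/m³
  concrete: σ_y = 48.00 MPa, ρ = 2450 kg/m³
  concrete: M = 5.39×10⁻³
  tungsten: M = 3.91×10⁻³
  bronze: M = 3.20×10⁻³
Concrete ranks first.

concrete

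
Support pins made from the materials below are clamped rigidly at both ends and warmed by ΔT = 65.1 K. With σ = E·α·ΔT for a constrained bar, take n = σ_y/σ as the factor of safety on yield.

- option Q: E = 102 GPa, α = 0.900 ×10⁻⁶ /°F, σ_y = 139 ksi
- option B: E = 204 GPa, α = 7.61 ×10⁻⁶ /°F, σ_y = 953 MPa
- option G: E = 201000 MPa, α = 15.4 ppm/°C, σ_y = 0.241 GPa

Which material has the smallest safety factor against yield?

option G

Per material, after unit conversion:
  option Q: E = 102.0, α = 1.62, σ_y = 958.4 → σ = 10.8 MPa, n = 89.1
  option B: E = 204.0, α = 13.7, σ_y = 953.0 → σ = 182 MPa, n = 5.24
  option G: E = 201.0, α = 15.4, σ_y = 241.0 → σ = 202 MPa, n = 1.20
Option G has the lowest safety factor, n = 1.20.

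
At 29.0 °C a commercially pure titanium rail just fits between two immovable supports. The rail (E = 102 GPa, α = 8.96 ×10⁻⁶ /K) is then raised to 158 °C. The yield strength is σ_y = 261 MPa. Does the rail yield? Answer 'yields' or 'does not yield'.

ΔT = 129.0 K. Constrained thermal stress σ = E·α·ΔT = 102.0×10³ MPa × 8.96×10⁻⁶ × 129.0 = 118 MPa (compressive).
Compare to σ_y = 261 MPa: σ < σ_y, so it does not yield.

does not yield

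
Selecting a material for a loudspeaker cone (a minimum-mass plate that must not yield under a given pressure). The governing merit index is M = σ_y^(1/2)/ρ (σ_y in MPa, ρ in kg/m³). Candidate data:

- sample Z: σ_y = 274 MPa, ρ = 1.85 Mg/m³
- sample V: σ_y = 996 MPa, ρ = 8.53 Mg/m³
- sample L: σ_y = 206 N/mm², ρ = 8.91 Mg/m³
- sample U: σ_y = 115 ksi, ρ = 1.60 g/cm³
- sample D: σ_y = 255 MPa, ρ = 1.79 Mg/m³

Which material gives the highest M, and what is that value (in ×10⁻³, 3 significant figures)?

After converting to SI:
  sample Z: σ_y = 274.0 MPa, ρ = 1850 kg/m³
  sample V: σ_y = 996.0 MPa, ρ = 8530 kg/m³
  sample L: σ_y = 206.0 MPa, ρ = 8910 kg/m³
  sample U: σ_y = 792.9 MPa, ρ = 1600 kg/m³
  sample D: σ_y = 255.0 MPa, ρ = 1790 kg/m³
  sample U: M = 17.6×10⁻³
  sample Z: M = 8.95×10⁻³
  sample D: M = 8.92×10⁻³
  sample V: M = 3.70×10⁻³
  sample L: M = 1.61×10⁻³
The maximum is for sample U.

sample U, M = 17.6×10⁻³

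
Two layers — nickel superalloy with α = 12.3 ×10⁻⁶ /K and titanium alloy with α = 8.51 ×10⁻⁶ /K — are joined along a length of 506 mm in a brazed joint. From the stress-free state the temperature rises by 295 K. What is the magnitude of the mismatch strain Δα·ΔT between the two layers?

Δα = |12.3 − 8.51|×10⁻⁶/K = 3.79×10⁻⁶/K.
Mismatch strain = Δα·ΔT = 3.79×10⁻⁶ × 295.0 = 1.12×10⁻³.

1.12×10⁻³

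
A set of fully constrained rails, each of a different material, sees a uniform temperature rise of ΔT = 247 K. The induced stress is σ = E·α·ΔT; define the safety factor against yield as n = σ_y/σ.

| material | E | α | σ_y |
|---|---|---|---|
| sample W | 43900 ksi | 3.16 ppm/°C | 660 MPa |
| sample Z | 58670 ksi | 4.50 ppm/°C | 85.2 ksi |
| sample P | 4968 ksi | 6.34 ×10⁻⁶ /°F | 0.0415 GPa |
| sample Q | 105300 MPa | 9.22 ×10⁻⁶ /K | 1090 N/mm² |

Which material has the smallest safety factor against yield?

Per material, after unit conversion:
  sample W: E = 302.7, α = 3.16, σ_y = 660.0 → σ = 236 MPa, n = 2.79
  sample Z: E = 404.5, α = 4.50, σ_y = 587.4 → σ = 450 MPa, n = 1.31
  sample P: E = 34.25, α = 11.4, σ_y = 41.50 → σ = 96.6 MPa, n = 0.430
  sample Q: E = 105.3, α = 9.22, σ_y = 1090 → σ = 240 MPa, n = 4.55
Sample P has the lowest safety factor, n = 0.430.

sample P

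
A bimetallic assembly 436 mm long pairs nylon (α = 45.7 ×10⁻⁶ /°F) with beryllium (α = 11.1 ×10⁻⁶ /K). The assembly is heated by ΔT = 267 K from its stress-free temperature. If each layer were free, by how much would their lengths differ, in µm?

8280 µm

nylon: α = 45.7×10⁻⁶/°F × 9/5 = 82.3×10⁻⁶/K.
Δα = |82.3 − 11.1|×10⁻⁶/K = 71.2×10⁻⁶/K.
ΔL_mismatch = Δα·L·ΔT = 71.2×10⁻⁶ × 436.0 mm × 267.0 K = 8280 µm.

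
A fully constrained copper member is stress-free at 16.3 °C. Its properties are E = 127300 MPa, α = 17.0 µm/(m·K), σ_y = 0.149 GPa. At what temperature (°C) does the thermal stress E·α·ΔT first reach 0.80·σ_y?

71.4 °C

E = 127300 MPa = 127.3 GPa.
σ_y = 0.149 GPa = 149.0 MPa.
E·α·ΔT = 119.2 MPa ⇒ ΔT = 119.2 / (127.3×10³ × 17.0×10⁻⁶) = 55.08 K.
T = 16.3 + 55.08 = 71.38 °C.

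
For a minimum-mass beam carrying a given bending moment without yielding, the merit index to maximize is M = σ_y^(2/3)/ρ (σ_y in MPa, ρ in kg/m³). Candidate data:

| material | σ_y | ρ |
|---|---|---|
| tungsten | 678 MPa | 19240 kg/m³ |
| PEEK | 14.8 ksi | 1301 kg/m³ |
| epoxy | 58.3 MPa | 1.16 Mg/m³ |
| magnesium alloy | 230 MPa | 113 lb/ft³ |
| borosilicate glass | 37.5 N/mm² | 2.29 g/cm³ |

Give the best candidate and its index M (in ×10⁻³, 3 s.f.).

magnesium alloy, M = 20.7×10⁻³

In SI units:
  tungsten: σ_y = 678.0 MPa, ρ = 19240 kg/m³
  PEEK: σ_y = 102.0 MPa, ρ = 1301 kg/m³
  epoxy: σ_y = 58.30 MPa, ρ = 1160 kg/m³
  magnesium alloy: σ_y = 230.0 MPa, ρ = 1810 kg/m³
  borosilicate glass: σ_y = 37.50 MPa, ρ = 2290 kg/m³
  magnesium alloy: M = 20.7×10⁻³
  PEEK: M = 16.8×10⁻³
  epoxy: M = 13.0×10⁻³
  borosilicate glass: M = 4.89×10⁻³
  tungsten: M = 4.01×10⁻³
Highest index: magnesium alloy.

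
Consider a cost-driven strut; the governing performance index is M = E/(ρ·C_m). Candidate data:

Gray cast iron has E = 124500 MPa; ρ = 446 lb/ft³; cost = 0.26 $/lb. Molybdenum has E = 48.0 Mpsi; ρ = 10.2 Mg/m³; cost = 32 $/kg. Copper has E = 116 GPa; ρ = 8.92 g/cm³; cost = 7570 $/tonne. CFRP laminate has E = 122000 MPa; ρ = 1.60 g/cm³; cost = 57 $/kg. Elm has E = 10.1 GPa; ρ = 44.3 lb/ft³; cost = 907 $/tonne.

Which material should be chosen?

Convert each candidate to consistent units, then evaluate M:
  gray cast iron: E = 124.5 GPa, ρ = 7144 kg/m³, cost = 0.5732 $/kg
  molybdenum: E = 330.9 GPa, ρ = 10200 kg/m³, cost = 32.00 $/kg
  copper: E = 116.0 GPa, ρ = 8920 kg/m³, cost = 7.570 $/kg
  CFRP laminate: E = 122.0 GPa, ρ = 1600 kg/m³, cost = 57.00 $/kg
  elm: E = 10.10 GPa, ρ = 709.6 kg/m³, cost = 0.9070 $/kg
  gray cast iron: M = 30.4 MN·m per $
  elm: M = 15.7 MN·m per $
  copper: M = 1.72 MN·m per $
  CFRP laminate: M = 1.34 MN·m per $
  molybdenum: M = 1.01 MN·m per $
Gray cast iron has the largest M.

gray cast iron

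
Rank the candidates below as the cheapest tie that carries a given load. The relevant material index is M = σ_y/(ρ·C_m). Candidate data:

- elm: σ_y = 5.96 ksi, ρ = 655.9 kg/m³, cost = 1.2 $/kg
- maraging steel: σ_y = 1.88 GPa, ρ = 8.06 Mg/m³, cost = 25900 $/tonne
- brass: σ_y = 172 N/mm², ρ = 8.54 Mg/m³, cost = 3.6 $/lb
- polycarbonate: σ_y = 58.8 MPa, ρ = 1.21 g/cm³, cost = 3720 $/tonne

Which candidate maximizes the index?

Convert each candidate to consistent units, then evaluate M:
  elm: σ_y = 41.09 MPa, ρ = 655.9 kg/m³, cost = 1.200 $/kg
  maraging steel: σ_y = 1880 MPa, ρ = 8060 kg/m³, cost = 25.90 $/kg
  brass: σ_y = 172.0 MPa, ρ = 8540 kg/m³, cost = 7.937 $/kg
  polycarbonate: σ_y = 58.80 MPa, ρ = 1210 kg/m³, cost = 3.720 $/kg
  elm: M = 52.2 kN·m per $
  polycarbonate: M = 13.1 kN·m per $
  maraging steel: M = 9.01 kN·m per $
  brass: M = 2.54 kN·m per $
Elm has the largest M.

elm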